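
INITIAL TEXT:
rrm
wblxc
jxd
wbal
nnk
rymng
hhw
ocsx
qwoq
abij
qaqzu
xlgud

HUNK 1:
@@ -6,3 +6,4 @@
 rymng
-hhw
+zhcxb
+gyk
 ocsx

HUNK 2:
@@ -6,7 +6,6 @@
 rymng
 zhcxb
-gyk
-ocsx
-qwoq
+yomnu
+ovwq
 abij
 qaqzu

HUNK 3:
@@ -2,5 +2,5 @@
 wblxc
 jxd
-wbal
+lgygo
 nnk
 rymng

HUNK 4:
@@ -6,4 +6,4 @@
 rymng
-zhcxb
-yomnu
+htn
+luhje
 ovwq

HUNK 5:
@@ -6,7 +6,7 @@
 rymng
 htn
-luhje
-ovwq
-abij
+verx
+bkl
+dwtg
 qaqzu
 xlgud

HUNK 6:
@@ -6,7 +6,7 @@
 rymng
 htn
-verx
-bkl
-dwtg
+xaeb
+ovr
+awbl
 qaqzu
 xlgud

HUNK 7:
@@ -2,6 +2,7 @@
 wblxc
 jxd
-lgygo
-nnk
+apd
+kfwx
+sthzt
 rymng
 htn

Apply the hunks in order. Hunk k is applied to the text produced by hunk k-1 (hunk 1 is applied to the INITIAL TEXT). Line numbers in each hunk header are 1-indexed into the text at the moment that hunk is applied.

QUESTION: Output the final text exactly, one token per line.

Hunk 1: at line 6 remove [hhw] add [zhcxb,gyk] -> 13 lines: rrm wblxc jxd wbal nnk rymng zhcxb gyk ocsx qwoq abij qaqzu xlgud
Hunk 2: at line 6 remove [gyk,ocsx,qwoq] add [yomnu,ovwq] -> 12 lines: rrm wblxc jxd wbal nnk rymng zhcxb yomnu ovwq abij qaqzu xlgud
Hunk 3: at line 2 remove [wbal] add [lgygo] -> 12 lines: rrm wblxc jxd lgygo nnk rymng zhcxb yomnu ovwq abij qaqzu xlgud
Hunk 4: at line 6 remove [zhcxb,yomnu] add [htn,luhje] -> 12 lines: rrm wblxc jxd lgygo nnk rymng htn luhje ovwq abij qaqzu xlgud
Hunk 5: at line 6 remove [luhje,ovwq,abij] add [verx,bkl,dwtg] -> 12 lines: rrm wblxc jxd lgygo nnk rymng htn verx bkl dwtg qaqzu xlgud
Hunk 6: at line 6 remove [verx,bkl,dwtg] add [xaeb,ovr,awbl] -> 12 lines: rrm wblxc jxd lgygo nnk rymng htn xaeb ovr awbl qaqzu xlgud
Hunk 7: at line 2 remove [lgygo,nnk] add [apd,kfwx,sthzt] -> 13 lines: rrm wblxc jxd apd kfwx sthzt rymng htn xaeb ovr awbl qaqzu xlgud

Answer: rrm
wblxc
jxd
apd
kfwx
sthzt
rymng
htn
xaeb
ovr
awbl
qaqzu
xlgud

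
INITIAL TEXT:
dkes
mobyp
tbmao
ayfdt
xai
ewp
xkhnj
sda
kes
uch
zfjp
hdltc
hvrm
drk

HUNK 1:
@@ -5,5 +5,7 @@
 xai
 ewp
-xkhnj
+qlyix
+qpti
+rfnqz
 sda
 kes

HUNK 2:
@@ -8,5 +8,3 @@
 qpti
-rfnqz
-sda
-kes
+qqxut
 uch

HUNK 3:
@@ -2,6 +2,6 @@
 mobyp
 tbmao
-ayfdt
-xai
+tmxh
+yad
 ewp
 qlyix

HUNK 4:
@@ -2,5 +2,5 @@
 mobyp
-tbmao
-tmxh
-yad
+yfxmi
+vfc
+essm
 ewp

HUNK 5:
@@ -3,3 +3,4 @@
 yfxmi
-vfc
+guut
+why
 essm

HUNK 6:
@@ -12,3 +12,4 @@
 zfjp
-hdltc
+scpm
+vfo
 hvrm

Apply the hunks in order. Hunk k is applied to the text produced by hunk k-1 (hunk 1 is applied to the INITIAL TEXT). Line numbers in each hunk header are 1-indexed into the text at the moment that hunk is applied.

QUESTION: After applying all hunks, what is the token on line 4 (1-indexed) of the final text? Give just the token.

Answer: guut

Derivation:
Hunk 1: at line 5 remove [xkhnj] add [qlyix,qpti,rfnqz] -> 16 lines: dkes mobyp tbmao ayfdt xai ewp qlyix qpti rfnqz sda kes uch zfjp hdltc hvrm drk
Hunk 2: at line 8 remove [rfnqz,sda,kes] add [qqxut] -> 14 lines: dkes mobyp tbmao ayfdt xai ewp qlyix qpti qqxut uch zfjp hdltc hvrm drk
Hunk 3: at line 2 remove [ayfdt,xai] add [tmxh,yad] -> 14 lines: dkes mobyp tbmao tmxh yad ewp qlyix qpti qqxut uch zfjp hdltc hvrm drk
Hunk 4: at line 2 remove [tbmao,tmxh,yad] add [yfxmi,vfc,essm] -> 14 lines: dkes mobyp yfxmi vfc essm ewp qlyix qpti qqxut uch zfjp hdltc hvrm drk
Hunk 5: at line 3 remove [vfc] add [guut,why] -> 15 lines: dkes mobyp yfxmi guut why essm ewp qlyix qpti qqxut uch zfjp hdltc hvrm drk
Hunk 6: at line 12 remove [hdltc] add [scpm,vfo] -> 16 lines: dkes mobyp yfxmi guut why essm ewp qlyix qpti qqxut uch zfjp scpm vfo hvrm drk
Final line 4: guut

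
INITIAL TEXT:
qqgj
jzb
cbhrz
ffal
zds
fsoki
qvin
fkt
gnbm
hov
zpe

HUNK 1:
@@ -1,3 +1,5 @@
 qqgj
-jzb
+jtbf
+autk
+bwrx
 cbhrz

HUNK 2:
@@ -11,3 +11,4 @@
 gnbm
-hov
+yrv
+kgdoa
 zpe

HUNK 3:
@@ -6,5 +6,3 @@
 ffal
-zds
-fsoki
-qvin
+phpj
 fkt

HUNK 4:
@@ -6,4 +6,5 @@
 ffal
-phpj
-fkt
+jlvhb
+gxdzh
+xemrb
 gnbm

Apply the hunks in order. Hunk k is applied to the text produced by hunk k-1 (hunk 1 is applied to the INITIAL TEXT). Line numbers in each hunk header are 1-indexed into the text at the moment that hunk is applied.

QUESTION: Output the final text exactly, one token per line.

Hunk 1: at line 1 remove [jzb] add [jtbf,autk,bwrx] -> 13 lines: qqgj jtbf autk bwrx cbhrz ffal zds fsoki qvin fkt gnbm hov zpe
Hunk 2: at line 11 remove [hov] add [yrv,kgdoa] -> 14 lines: qqgj jtbf autk bwrx cbhrz ffal zds fsoki qvin fkt gnbm yrv kgdoa zpe
Hunk 3: at line 6 remove [zds,fsoki,qvin] add [phpj] -> 12 lines: qqgj jtbf autk bwrx cbhrz ffal phpj fkt gnbm yrv kgdoa zpe
Hunk 4: at line 6 remove [phpj,fkt] add [jlvhb,gxdzh,xemrb] -> 13 lines: qqgj jtbf autk bwrx cbhrz ffal jlvhb gxdzh xemrb gnbm yrv kgdoa zpe

Answer: qqgj
jtbf
autk
bwrx
cbhrz
ffal
jlvhb
gxdzh
xemrb
gnbm
yrv
kgdoa
zpe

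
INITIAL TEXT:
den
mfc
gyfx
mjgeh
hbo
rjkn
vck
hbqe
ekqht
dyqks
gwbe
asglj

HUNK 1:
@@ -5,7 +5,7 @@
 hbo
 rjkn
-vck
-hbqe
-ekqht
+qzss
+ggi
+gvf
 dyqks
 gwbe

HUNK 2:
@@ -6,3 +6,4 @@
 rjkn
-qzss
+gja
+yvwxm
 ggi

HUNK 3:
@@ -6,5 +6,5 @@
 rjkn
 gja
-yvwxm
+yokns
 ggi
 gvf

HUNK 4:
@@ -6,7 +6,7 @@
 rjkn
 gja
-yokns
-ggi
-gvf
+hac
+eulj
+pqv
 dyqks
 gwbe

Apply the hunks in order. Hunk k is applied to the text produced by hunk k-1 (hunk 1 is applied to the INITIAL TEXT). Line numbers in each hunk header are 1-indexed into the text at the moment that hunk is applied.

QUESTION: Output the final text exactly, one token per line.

Answer: den
mfc
gyfx
mjgeh
hbo
rjkn
gja
hac
eulj
pqv
dyqks
gwbe
asglj

Derivation:
Hunk 1: at line 5 remove [vck,hbqe,ekqht] add [qzss,ggi,gvf] -> 12 lines: den mfc gyfx mjgeh hbo rjkn qzss ggi gvf dyqks gwbe asglj
Hunk 2: at line 6 remove [qzss] add [gja,yvwxm] -> 13 lines: den mfc gyfx mjgeh hbo rjkn gja yvwxm ggi gvf dyqks gwbe asglj
Hunk 3: at line 6 remove [yvwxm] add [yokns] -> 13 lines: den mfc gyfx mjgeh hbo rjkn gja yokns ggi gvf dyqks gwbe asglj
Hunk 4: at line 6 remove [yokns,ggi,gvf] add [hac,eulj,pqv] -> 13 lines: den mfc gyfx mjgeh hbo rjkn gja hac eulj pqv dyqks gwbe asglj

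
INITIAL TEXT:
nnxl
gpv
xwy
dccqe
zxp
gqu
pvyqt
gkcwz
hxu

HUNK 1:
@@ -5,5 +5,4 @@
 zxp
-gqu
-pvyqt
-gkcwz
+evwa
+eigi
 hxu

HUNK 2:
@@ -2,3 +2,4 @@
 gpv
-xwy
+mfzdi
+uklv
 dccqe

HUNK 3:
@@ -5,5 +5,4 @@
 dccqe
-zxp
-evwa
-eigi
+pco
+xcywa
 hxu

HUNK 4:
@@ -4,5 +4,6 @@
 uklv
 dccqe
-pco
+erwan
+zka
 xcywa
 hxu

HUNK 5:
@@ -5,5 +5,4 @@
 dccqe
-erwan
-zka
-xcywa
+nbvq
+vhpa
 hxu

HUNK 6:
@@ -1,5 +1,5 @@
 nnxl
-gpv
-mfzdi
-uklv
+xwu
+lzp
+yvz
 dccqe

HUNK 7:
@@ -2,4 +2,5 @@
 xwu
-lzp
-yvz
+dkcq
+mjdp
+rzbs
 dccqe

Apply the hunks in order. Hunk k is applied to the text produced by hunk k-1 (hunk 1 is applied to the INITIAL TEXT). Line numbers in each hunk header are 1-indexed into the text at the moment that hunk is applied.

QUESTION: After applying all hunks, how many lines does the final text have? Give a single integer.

Answer: 9

Derivation:
Hunk 1: at line 5 remove [gqu,pvyqt,gkcwz] add [evwa,eigi] -> 8 lines: nnxl gpv xwy dccqe zxp evwa eigi hxu
Hunk 2: at line 2 remove [xwy] add [mfzdi,uklv] -> 9 lines: nnxl gpv mfzdi uklv dccqe zxp evwa eigi hxu
Hunk 3: at line 5 remove [zxp,evwa,eigi] add [pco,xcywa] -> 8 lines: nnxl gpv mfzdi uklv dccqe pco xcywa hxu
Hunk 4: at line 4 remove [pco] add [erwan,zka] -> 9 lines: nnxl gpv mfzdi uklv dccqe erwan zka xcywa hxu
Hunk 5: at line 5 remove [erwan,zka,xcywa] add [nbvq,vhpa] -> 8 lines: nnxl gpv mfzdi uklv dccqe nbvq vhpa hxu
Hunk 6: at line 1 remove [gpv,mfzdi,uklv] add [xwu,lzp,yvz] -> 8 lines: nnxl xwu lzp yvz dccqe nbvq vhpa hxu
Hunk 7: at line 2 remove [lzp,yvz] add [dkcq,mjdp,rzbs] -> 9 lines: nnxl xwu dkcq mjdp rzbs dccqe nbvq vhpa hxu
Final line count: 9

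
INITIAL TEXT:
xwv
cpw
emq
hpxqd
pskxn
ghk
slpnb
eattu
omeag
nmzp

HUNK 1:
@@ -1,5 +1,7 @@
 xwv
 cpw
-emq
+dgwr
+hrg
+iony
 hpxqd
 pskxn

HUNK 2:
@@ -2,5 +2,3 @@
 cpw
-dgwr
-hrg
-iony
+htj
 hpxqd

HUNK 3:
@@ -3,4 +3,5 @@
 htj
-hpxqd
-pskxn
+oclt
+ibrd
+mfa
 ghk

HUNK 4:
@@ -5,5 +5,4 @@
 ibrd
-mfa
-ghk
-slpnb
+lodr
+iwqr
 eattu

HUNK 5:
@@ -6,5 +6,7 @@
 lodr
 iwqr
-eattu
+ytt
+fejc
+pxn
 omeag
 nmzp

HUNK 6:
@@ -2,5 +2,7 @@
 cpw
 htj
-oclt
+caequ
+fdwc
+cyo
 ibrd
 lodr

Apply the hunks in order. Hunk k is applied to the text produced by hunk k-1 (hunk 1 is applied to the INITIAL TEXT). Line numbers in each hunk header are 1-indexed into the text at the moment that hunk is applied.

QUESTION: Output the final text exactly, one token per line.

Answer: xwv
cpw
htj
caequ
fdwc
cyo
ibrd
lodr
iwqr
ytt
fejc
pxn
omeag
nmzp

Derivation:
Hunk 1: at line 1 remove [emq] add [dgwr,hrg,iony] -> 12 lines: xwv cpw dgwr hrg iony hpxqd pskxn ghk slpnb eattu omeag nmzp
Hunk 2: at line 2 remove [dgwr,hrg,iony] add [htj] -> 10 lines: xwv cpw htj hpxqd pskxn ghk slpnb eattu omeag nmzp
Hunk 3: at line 3 remove [hpxqd,pskxn] add [oclt,ibrd,mfa] -> 11 lines: xwv cpw htj oclt ibrd mfa ghk slpnb eattu omeag nmzp
Hunk 4: at line 5 remove [mfa,ghk,slpnb] add [lodr,iwqr] -> 10 lines: xwv cpw htj oclt ibrd lodr iwqr eattu omeag nmzp
Hunk 5: at line 6 remove [eattu] add [ytt,fejc,pxn] -> 12 lines: xwv cpw htj oclt ibrd lodr iwqr ytt fejc pxn omeag nmzp
Hunk 6: at line 2 remove [oclt] add [caequ,fdwc,cyo] -> 14 lines: xwv cpw htj caequ fdwc cyo ibrd lodr iwqr ytt fejc pxn omeag nmzp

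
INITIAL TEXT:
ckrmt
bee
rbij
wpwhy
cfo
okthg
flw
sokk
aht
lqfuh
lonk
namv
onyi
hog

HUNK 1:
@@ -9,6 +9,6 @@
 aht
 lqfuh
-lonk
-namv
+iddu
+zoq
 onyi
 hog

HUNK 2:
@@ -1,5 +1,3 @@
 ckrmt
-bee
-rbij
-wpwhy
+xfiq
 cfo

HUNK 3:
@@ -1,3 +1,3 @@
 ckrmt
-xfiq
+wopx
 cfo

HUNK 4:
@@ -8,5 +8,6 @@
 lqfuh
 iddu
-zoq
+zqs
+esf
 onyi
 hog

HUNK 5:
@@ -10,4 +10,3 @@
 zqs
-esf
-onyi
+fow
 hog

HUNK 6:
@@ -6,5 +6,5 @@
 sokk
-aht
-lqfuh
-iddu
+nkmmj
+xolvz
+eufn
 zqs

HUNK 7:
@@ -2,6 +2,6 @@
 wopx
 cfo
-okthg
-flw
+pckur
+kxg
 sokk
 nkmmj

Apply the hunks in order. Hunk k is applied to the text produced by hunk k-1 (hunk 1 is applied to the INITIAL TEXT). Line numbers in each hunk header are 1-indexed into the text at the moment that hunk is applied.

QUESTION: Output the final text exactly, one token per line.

Hunk 1: at line 9 remove [lonk,namv] add [iddu,zoq] -> 14 lines: ckrmt bee rbij wpwhy cfo okthg flw sokk aht lqfuh iddu zoq onyi hog
Hunk 2: at line 1 remove [bee,rbij,wpwhy] add [xfiq] -> 12 lines: ckrmt xfiq cfo okthg flw sokk aht lqfuh iddu zoq onyi hog
Hunk 3: at line 1 remove [xfiq] add [wopx] -> 12 lines: ckrmt wopx cfo okthg flw sokk aht lqfuh iddu zoq onyi hog
Hunk 4: at line 8 remove [zoq] add [zqs,esf] -> 13 lines: ckrmt wopx cfo okthg flw sokk aht lqfuh iddu zqs esf onyi hog
Hunk 5: at line 10 remove [esf,onyi] add [fow] -> 12 lines: ckrmt wopx cfo okthg flw sokk aht lqfuh iddu zqs fow hog
Hunk 6: at line 6 remove [aht,lqfuh,iddu] add [nkmmj,xolvz,eufn] -> 12 lines: ckrmt wopx cfo okthg flw sokk nkmmj xolvz eufn zqs fow hog
Hunk 7: at line 2 remove [okthg,flw] add [pckur,kxg] -> 12 lines: ckrmt wopx cfo pckur kxg sokk nkmmj xolvz eufn zqs fow hog

Answer: ckrmt
wopx
cfo
pckur
kxg
sokk
nkmmj
xolvz
eufn
zqs
fow
hog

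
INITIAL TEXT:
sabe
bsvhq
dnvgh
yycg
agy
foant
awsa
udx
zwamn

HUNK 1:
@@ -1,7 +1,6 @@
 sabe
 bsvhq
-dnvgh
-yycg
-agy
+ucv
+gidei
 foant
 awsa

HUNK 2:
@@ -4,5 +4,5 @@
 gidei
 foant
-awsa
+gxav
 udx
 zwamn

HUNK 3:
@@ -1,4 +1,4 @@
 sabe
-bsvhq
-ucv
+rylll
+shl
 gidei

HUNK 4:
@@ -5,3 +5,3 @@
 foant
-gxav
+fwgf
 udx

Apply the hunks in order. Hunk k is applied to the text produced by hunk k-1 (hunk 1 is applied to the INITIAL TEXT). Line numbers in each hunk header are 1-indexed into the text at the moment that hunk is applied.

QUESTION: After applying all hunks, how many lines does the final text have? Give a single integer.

Hunk 1: at line 1 remove [dnvgh,yycg,agy] add [ucv,gidei] -> 8 lines: sabe bsvhq ucv gidei foant awsa udx zwamn
Hunk 2: at line 4 remove [awsa] add [gxav] -> 8 lines: sabe bsvhq ucv gidei foant gxav udx zwamn
Hunk 3: at line 1 remove [bsvhq,ucv] add [rylll,shl] -> 8 lines: sabe rylll shl gidei foant gxav udx zwamn
Hunk 4: at line 5 remove [gxav] add [fwgf] -> 8 lines: sabe rylll shl gidei foant fwgf udx zwamn
Final line count: 8

Answer: 8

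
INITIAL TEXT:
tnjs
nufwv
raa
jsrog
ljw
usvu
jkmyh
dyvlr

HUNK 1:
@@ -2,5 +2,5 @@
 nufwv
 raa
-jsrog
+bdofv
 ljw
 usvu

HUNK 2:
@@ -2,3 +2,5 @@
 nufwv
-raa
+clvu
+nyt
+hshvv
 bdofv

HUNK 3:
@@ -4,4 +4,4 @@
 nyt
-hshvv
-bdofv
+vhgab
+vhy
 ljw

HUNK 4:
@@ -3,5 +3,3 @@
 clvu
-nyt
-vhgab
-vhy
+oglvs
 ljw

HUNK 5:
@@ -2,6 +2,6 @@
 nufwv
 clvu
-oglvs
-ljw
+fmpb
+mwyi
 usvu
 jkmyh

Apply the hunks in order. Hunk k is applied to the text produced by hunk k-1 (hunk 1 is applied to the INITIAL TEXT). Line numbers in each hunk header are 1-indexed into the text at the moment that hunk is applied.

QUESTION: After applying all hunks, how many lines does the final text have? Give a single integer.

Hunk 1: at line 2 remove [jsrog] add [bdofv] -> 8 lines: tnjs nufwv raa bdofv ljw usvu jkmyh dyvlr
Hunk 2: at line 2 remove [raa] add [clvu,nyt,hshvv] -> 10 lines: tnjs nufwv clvu nyt hshvv bdofv ljw usvu jkmyh dyvlr
Hunk 3: at line 4 remove [hshvv,bdofv] add [vhgab,vhy] -> 10 lines: tnjs nufwv clvu nyt vhgab vhy ljw usvu jkmyh dyvlr
Hunk 4: at line 3 remove [nyt,vhgab,vhy] add [oglvs] -> 8 lines: tnjs nufwv clvu oglvs ljw usvu jkmyh dyvlr
Hunk 5: at line 2 remove [oglvs,ljw] add [fmpb,mwyi] -> 8 lines: tnjs nufwv clvu fmpb mwyi usvu jkmyh dyvlr
Final line count: 8

Answer: 8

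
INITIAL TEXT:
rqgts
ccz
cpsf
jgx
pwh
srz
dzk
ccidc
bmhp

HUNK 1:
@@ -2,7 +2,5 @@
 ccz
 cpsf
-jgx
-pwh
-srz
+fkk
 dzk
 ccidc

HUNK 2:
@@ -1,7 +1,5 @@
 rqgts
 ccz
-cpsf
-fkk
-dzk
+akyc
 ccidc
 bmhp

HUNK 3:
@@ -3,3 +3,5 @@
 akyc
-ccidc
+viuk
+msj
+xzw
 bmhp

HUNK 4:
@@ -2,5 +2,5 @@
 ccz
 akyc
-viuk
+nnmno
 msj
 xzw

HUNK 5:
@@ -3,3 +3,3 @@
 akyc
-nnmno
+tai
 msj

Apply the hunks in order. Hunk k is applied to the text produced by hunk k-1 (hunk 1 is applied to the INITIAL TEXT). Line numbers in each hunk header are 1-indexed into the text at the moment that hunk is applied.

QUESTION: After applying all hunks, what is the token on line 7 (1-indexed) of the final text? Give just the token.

Answer: bmhp

Derivation:
Hunk 1: at line 2 remove [jgx,pwh,srz] add [fkk] -> 7 lines: rqgts ccz cpsf fkk dzk ccidc bmhp
Hunk 2: at line 1 remove [cpsf,fkk,dzk] add [akyc] -> 5 lines: rqgts ccz akyc ccidc bmhp
Hunk 3: at line 3 remove [ccidc] add [viuk,msj,xzw] -> 7 lines: rqgts ccz akyc viuk msj xzw bmhp
Hunk 4: at line 2 remove [viuk] add [nnmno] -> 7 lines: rqgts ccz akyc nnmno msj xzw bmhp
Hunk 5: at line 3 remove [nnmno] add [tai] -> 7 lines: rqgts ccz akyc tai msj xzw bmhp
Final line 7: bmhp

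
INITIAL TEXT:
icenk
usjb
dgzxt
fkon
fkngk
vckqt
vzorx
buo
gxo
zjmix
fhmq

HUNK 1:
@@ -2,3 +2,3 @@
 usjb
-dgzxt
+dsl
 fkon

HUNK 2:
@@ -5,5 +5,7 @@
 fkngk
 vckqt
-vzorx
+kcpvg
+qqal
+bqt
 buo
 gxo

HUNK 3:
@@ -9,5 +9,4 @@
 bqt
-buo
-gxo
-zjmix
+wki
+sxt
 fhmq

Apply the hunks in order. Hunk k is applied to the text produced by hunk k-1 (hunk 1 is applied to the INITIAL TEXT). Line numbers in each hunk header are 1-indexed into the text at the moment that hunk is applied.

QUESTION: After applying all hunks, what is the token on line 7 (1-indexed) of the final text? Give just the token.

Answer: kcpvg

Derivation:
Hunk 1: at line 2 remove [dgzxt] add [dsl] -> 11 lines: icenk usjb dsl fkon fkngk vckqt vzorx buo gxo zjmix fhmq
Hunk 2: at line 5 remove [vzorx] add [kcpvg,qqal,bqt] -> 13 lines: icenk usjb dsl fkon fkngk vckqt kcpvg qqal bqt buo gxo zjmix fhmq
Hunk 3: at line 9 remove [buo,gxo,zjmix] add [wki,sxt] -> 12 lines: icenk usjb dsl fkon fkngk vckqt kcpvg qqal bqt wki sxt fhmq
Final line 7: kcpvg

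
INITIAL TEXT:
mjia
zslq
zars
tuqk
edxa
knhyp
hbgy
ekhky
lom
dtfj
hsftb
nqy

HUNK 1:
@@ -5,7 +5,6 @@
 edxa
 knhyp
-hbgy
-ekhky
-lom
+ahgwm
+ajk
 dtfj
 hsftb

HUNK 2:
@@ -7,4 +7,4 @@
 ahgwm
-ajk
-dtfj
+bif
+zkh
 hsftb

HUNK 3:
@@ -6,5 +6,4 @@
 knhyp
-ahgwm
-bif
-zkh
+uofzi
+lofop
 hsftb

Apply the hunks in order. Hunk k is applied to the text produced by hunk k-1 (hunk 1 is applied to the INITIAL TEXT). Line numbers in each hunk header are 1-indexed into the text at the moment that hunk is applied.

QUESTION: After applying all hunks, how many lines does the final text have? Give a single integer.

Answer: 10

Derivation:
Hunk 1: at line 5 remove [hbgy,ekhky,lom] add [ahgwm,ajk] -> 11 lines: mjia zslq zars tuqk edxa knhyp ahgwm ajk dtfj hsftb nqy
Hunk 2: at line 7 remove [ajk,dtfj] add [bif,zkh] -> 11 lines: mjia zslq zars tuqk edxa knhyp ahgwm bif zkh hsftb nqy
Hunk 3: at line 6 remove [ahgwm,bif,zkh] add [uofzi,lofop] -> 10 lines: mjia zslq zars tuqk edxa knhyp uofzi lofop hsftb nqy
Final line count: 10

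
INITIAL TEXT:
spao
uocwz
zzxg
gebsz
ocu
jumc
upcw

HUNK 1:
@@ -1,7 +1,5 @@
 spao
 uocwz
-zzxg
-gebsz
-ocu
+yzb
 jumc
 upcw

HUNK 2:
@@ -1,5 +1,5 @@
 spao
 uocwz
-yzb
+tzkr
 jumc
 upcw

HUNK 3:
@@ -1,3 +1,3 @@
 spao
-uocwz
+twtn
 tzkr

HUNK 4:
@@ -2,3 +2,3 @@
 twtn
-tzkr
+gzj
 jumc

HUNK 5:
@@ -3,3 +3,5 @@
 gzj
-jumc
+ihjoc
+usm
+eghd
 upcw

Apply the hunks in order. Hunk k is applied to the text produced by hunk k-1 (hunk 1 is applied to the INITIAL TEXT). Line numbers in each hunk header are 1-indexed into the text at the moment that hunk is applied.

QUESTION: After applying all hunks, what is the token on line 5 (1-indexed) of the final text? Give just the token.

Answer: usm

Derivation:
Hunk 1: at line 1 remove [zzxg,gebsz,ocu] add [yzb] -> 5 lines: spao uocwz yzb jumc upcw
Hunk 2: at line 1 remove [yzb] add [tzkr] -> 5 lines: spao uocwz tzkr jumc upcw
Hunk 3: at line 1 remove [uocwz] add [twtn] -> 5 lines: spao twtn tzkr jumc upcw
Hunk 4: at line 2 remove [tzkr] add [gzj] -> 5 lines: spao twtn gzj jumc upcw
Hunk 5: at line 3 remove [jumc] add [ihjoc,usm,eghd] -> 7 lines: spao twtn gzj ihjoc usm eghd upcw
Final line 5: usm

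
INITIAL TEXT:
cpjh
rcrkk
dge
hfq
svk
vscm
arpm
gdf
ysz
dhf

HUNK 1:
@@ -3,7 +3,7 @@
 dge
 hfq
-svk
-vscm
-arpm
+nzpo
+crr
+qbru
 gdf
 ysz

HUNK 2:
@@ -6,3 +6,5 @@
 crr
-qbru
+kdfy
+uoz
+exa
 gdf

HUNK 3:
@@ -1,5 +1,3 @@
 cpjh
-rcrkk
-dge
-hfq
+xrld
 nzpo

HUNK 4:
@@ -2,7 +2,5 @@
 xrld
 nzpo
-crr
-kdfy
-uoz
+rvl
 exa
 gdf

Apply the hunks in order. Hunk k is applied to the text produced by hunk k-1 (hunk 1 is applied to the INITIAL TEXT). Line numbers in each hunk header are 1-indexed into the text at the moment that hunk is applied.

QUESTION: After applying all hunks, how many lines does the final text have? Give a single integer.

Hunk 1: at line 3 remove [svk,vscm,arpm] add [nzpo,crr,qbru] -> 10 lines: cpjh rcrkk dge hfq nzpo crr qbru gdf ysz dhf
Hunk 2: at line 6 remove [qbru] add [kdfy,uoz,exa] -> 12 lines: cpjh rcrkk dge hfq nzpo crr kdfy uoz exa gdf ysz dhf
Hunk 3: at line 1 remove [rcrkk,dge,hfq] add [xrld] -> 10 lines: cpjh xrld nzpo crr kdfy uoz exa gdf ysz dhf
Hunk 4: at line 2 remove [crr,kdfy,uoz] add [rvl] -> 8 lines: cpjh xrld nzpo rvl exa gdf ysz dhf
Final line count: 8

Answer: 8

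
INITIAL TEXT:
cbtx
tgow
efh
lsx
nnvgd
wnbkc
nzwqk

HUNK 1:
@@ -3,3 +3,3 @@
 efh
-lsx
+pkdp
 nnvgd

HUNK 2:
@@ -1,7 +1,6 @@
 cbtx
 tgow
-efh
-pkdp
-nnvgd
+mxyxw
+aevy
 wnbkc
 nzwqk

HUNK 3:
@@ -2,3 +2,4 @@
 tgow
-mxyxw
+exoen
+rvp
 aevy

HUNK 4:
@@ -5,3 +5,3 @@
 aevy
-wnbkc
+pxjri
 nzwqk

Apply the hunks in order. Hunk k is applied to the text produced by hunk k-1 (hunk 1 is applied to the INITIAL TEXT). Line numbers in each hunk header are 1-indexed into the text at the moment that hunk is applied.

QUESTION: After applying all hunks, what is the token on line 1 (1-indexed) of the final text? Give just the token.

Hunk 1: at line 3 remove [lsx] add [pkdp] -> 7 lines: cbtx tgow efh pkdp nnvgd wnbkc nzwqk
Hunk 2: at line 1 remove [efh,pkdp,nnvgd] add [mxyxw,aevy] -> 6 lines: cbtx tgow mxyxw aevy wnbkc nzwqk
Hunk 3: at line 2 remove [mxyxw] add [exoen,rvp] -> 7 lines: cbtx tgow exoen rvp aevy wnbkc nzwqk
Hunk 4: at line 5 remove [wnbkc] add [pxjri] -> 7 lines: cbtx tgow exoen rvp aevy pxjri nzwqk
Final line 1: cbtx

Answer: cbtx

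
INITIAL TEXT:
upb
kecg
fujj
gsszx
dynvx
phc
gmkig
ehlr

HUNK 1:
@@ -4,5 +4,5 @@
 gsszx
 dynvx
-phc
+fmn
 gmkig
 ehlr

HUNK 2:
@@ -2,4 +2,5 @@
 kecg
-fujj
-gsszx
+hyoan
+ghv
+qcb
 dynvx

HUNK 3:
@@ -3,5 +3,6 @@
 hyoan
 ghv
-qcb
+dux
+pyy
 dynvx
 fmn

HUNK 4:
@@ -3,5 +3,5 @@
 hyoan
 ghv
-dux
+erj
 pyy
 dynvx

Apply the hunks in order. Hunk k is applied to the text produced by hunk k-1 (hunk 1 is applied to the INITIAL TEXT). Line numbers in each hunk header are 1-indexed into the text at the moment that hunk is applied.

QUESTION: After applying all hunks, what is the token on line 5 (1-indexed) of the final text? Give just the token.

Answer: erj

Derivation:
Hunk 1: at line 4 remove [phc] add [fmn] -> 8 lines: upb kecg fujj gsszx dynvx fmn gmkig ehlr
Hunk 2: at line 2 remove [fujj,gsszx] add [hyoan,ghv,qcb] -> 9 lines: upb kecg hyoan ghv qcb dynvx fmn gmkig ehlr
Hunk 3: at line 3 remove [qcb] add [dux,pyy] -> 10 lines: upb kecg hyoan ghv dux pyy dynvx fmn gmkig ehlr
Hunk 4: at line 3 remove [dux] add [erj] -> 10 lines: upb kecg hyoan ghv erj pyy dynvx fmn gmkig ehlr
Final line 5: erj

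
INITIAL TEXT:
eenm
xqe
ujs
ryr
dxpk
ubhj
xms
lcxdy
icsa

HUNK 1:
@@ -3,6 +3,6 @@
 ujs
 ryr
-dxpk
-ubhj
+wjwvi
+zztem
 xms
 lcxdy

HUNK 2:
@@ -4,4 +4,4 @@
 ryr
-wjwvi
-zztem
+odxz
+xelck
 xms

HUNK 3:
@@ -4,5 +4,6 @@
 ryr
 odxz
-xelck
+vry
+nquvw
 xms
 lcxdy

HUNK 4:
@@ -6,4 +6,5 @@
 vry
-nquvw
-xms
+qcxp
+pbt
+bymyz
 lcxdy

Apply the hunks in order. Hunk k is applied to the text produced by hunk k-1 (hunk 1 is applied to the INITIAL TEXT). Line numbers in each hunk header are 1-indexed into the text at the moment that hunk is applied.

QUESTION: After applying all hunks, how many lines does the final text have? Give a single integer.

Answer: 11

Derivation:
Hunk 1: at line 3 remove [dxpk,ubhj] add [wjwvi,zztem] -> 9 lines: eenm xqe ujs ryr wjwvi zztem xms lcxdy icsa
Hunk 2: at line 4 remove [wjwvi,zztem] add [odxz,xelck] -> 9 lines: eenm xqe ujs ryr odxz xelck xms lcxdy icsa
Hunk 3: at line 4 remove [xelck] add [vry,nquvw] -> 10 lines: eenm xqe ujs ryr odxz vry nquvw xms lcxdy icsa
Hunk 4: at line 6 remove [nquvw,xms] add [qcxp,pbt,bymyz] -> 11 lines: eenm xqe ujs ryr odxz vry qcxp pbt bymyz lcxdy icsa
Final line count: 11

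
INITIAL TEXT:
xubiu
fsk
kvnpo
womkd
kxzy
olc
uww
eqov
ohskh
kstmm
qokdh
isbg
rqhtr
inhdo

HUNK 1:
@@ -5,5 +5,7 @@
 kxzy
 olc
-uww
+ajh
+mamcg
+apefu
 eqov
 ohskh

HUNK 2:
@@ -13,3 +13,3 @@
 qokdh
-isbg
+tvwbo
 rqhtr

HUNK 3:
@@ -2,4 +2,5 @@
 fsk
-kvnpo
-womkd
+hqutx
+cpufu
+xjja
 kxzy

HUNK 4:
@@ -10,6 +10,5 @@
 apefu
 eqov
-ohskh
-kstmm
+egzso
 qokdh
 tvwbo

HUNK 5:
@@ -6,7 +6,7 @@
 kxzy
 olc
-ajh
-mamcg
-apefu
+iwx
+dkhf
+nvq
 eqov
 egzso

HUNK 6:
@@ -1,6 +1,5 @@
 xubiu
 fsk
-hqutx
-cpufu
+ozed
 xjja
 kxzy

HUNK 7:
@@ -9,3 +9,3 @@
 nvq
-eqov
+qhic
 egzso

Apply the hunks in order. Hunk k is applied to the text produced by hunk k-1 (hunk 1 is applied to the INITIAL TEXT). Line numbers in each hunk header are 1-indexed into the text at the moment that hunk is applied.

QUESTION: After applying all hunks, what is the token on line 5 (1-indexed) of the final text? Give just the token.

Hunk 1: at line 5 remove [uww] add [ajh,mamcg,apefu] -> 16 lines: xubiu fsk kvnpo womkd kxzy olc ajh mamcg apefu eqov ohskh kstmm qokdh isbg rqhtr inhdo
Hunk 2: at line 13 remove [isbg] add [tvwbo] -> 16 lines: xubiu fsk kvnpo womkd kxzy olc ajh mamcg apefu eqov ohskh kstmm qokdh tvwbo rqhtr inhdo
Hunk 3: at line 2 remove [kvnpo,womkd] add [hqutx,cpufu,xjja] -> 17 lines: xubiu fsk hqutx cpufu xjja kxzy olc ajh mamcg apefu eqov ohskh kstmm qokdh tvwbo rqhtr inhdo
Hunk 4: at line 10 remove [ohskh,kstmm] add [egzso] -> 16 lines: xubiu fsk hqutx cpufu xjja kxzy olc ajh mamcg apefu eqov egzso qokdh tvwbo rqhtr inhdo
Hunk 5: at line 6 remove [ajh,mamcg,apefu] add [iwx,dkhf,nvq] -> 16 lines: xubiu fsk hqutx cpufu xjja kxzy olc iwx dkhf nvq eqov egzso qokdh tvwbo rqhtr inhdo
Hunk 6: at line 1 remove [hqutx,cpufu] add [ozed] -> 15 lines: xubiu fsk ozed xjja kxzy olc iwx dkhf nvq eqov egzso qokdh tvwbo rqhtr inhdo
Hunk 7: at line 9 remove [eqov] add [qhic] -> 15 lines: xubiu fsk ozed xjja kxzy olc iwx dkhf nvq qhic egzso qokdh tvwbo rqhtr inhdo
Final line 5: kxzy

Answer: kxzy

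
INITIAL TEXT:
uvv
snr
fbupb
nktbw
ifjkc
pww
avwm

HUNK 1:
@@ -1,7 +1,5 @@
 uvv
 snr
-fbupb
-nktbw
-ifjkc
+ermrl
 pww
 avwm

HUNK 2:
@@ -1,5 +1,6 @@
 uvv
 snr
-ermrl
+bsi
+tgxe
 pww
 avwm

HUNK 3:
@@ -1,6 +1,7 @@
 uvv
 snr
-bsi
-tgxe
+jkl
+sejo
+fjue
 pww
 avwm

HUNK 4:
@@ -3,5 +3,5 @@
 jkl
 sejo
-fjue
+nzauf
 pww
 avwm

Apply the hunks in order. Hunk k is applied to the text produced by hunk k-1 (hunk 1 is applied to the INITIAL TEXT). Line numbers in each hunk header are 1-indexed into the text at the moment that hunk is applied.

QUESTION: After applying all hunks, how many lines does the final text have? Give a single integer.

Answer: 7

Derivation:
Hunk 1: at line 1 remove [fbupb,nktbw,ifjkc] add [ermrl] -> 5 lines: uvv snr ermrl pww avwm
Hunk 2: at line 1 remove [ermrl] add [bsi,tgxe] -> 6 lines: uvv snr bsi tgxe pww avwm
Hunk 3: at line 1 remove [bsi,tgxe] add [jkl,sejo,fjue] -> 7 lines: uvv snr jkl sejo fjue pww avwm
Hunk 4: at line 3 remove [fjue] add [nzauf] -> 7 lines: uvv snr jkl sejo nzauf pww avwm
Final line count: 7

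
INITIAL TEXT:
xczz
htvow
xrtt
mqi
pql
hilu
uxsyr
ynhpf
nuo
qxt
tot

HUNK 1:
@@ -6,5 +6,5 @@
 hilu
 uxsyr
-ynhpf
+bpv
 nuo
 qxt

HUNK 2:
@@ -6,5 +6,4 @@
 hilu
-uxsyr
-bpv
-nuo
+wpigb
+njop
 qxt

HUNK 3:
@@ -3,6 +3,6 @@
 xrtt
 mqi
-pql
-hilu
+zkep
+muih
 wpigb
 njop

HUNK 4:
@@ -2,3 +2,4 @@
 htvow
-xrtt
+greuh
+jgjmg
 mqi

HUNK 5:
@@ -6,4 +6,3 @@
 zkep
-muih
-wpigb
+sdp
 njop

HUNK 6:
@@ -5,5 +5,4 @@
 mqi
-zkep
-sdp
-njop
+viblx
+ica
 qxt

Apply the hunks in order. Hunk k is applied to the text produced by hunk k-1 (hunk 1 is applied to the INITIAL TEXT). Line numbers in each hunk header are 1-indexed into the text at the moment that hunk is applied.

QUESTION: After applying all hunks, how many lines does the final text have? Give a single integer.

Answer: 9

Derivation:
Hunk 1: at line 6 remove [ynhpf] add [bpv] -> 11 lines: xczz htvow xrtt mqi pql hilu uxsyr bpv nuo qxt tot
Hunk 2: at line 6 remove [uxsyr,bpv,nuo] add [wpigb,njop] -> 10 lines: xczz htvow xrtt mqi pql hilu wpigb njop qxt tot
Hunk 3: at line 3 remove [pql,hilu] add [zkep,muih] -> 10 lines: xczz htvow xrtt mqi zkep muih wpigb njop qxt tot
Hunk 4: at line 2 remove [xrtt] add [greuh,jgjmg] -> 11 lines: xczz htvow greuh jgjmg mqi zkep muih wpigb njop qxt tot
Hunk 5: at line 6 remove [muih,wpigb] add [sdp] -> 10 lines: xczz htvow greuh jgjmg mqi zkep sdp njop qxt tot
Hunk 6: at line 5 remove [zkep,sdp,njop] add [viblx,ica] -> 9 lines: xczz htvow greuh jgjmg mqi viblx ica qxt tot
Final line count: 9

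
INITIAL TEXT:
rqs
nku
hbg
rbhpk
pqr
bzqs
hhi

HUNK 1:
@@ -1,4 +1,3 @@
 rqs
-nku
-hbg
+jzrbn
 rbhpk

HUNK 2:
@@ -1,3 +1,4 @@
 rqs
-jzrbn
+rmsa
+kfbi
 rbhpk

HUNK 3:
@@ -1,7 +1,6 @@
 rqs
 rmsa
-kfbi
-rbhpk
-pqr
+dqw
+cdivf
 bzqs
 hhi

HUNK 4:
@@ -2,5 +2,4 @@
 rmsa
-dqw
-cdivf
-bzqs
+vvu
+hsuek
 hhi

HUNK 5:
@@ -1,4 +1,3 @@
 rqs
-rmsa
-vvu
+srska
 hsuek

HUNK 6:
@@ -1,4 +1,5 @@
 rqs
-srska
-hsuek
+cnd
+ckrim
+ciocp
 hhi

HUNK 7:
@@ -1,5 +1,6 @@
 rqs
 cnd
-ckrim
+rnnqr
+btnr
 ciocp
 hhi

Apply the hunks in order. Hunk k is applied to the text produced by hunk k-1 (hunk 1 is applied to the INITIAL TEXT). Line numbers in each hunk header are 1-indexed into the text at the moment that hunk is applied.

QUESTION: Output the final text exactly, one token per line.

Answer: rqs
cnd
rnnqr
btnr
ciocp
hhi

Derivation:
Hunk 1: at line 1 remove [nku,hbg] add [jzrbn] -> 6 lines: rqs jzrbn rbhpk pqr bzqs hhi
Hunk 2: at line 1 remove [jzrbn] add [rmsa,kfbi] -> 7 lines: rqs rmsa kfbi rbhpk pqr bzqs hhi
Hunk 3: at line 1 remove [kfbi,rbhpk,pqr] add [dqw,cdivf] -> 6 lines: rqs rmsa dqw cdivf bzqs hhi
Hunk 4: at line 2 remove [dqw,cdivf,bzqs] add [vvu,hsuek] -> 5 lines: rqs rmsa vvu hsuek hhi
Hunk 5: at line 1 remove [rmsa,vvu] add [srska] -> 4 lines: rqs srska hsuek hhi
Hunk 6: at line 1 remove [srska,hsuek] add [cnd,ckrim,ciocp] -> 5 lines: rqs cnd ckrim ciocp hhi
Hunk 7: at line 1 remove [ckrim] add [rnnqr,btnr] -> 6 lines: rqs cnd rnnqr btnr ciocp hhi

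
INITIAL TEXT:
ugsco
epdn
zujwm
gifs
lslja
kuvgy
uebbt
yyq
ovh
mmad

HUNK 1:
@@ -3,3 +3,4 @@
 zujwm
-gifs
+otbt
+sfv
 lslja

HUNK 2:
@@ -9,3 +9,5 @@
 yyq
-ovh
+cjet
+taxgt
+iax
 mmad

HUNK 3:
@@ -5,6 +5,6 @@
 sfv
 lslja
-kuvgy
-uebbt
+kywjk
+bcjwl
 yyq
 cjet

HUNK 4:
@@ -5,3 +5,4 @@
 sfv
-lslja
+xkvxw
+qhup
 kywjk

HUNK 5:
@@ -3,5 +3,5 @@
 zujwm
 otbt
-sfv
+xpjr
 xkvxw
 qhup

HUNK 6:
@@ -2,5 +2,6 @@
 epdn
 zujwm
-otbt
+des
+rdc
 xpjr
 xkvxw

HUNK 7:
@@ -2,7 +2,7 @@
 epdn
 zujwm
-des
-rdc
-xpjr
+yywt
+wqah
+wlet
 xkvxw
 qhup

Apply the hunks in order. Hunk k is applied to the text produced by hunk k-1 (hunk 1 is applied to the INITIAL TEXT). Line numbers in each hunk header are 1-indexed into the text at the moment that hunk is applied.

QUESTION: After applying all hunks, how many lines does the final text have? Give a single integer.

Answer: 15

Derivation:
Hunk 1: at line 3 remove [gifs] add [otbt,sfv] -> 11 lines: ugsco epdn zujwm otbt sfv lslja kuvgy uebbt yyq ovh mmad
Hunk 2: at line 9 remove [ovh] add [cjet,taxgt,iax] -> 13 lines: ugsco epdn zujwm otbt sfv lslja kuvgy uebbt yyq cjet taxgt iax mmad
Hunk 3: at line 5 remove [kuvgy,uebbt] add [kywjk,bcjwl] -> 13 lines: ugsco epdn zujwm otbt sfv lslja kywjk bcjwl yyq cjet taxgt iax mmad
Hunk 4: at line 5 remove [lslja] add [xkvxw,qhup] -> 14 lines: ugsco epdn zujwm otbt sfv xkvxw qhup kywjk bcjwl yyq cjet taxgt iax mmad
Hunk 5: at line 3 remove [sfv] add [xpjr] -> 14 lines: ugsco epdn zujwm otbt xpjr xkvxw qhup kywjk bcjwl yyq cjet taxgt iax mmad
Hunk 6: at line 2 remove [otbt] add [des,rdc] -> 15 lines: ugsco epdn zujwm des rdc xpjr xkvxw qhup kywjk bcjwl yyq cjet taxgt iax mmad
Hunk 7: at line 2 remove [des,rdc,xpjr] add [yywt,wqah,wlet] -> 15 lines: ugsco epdn zujwm yywt wqah wlet xkvxw qhup kywjk bcjwl yyq cjet taxgt iax mmad
Final line count: 15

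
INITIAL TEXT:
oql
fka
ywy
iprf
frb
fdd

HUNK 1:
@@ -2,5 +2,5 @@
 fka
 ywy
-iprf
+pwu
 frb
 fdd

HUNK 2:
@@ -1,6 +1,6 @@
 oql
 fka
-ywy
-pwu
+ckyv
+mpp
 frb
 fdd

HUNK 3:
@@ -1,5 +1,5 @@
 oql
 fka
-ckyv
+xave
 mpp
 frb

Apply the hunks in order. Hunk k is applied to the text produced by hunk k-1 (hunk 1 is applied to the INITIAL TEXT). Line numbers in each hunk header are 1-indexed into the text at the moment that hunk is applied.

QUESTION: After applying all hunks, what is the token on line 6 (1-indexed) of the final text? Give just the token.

Hunk 1: at line 2 remove [iprf] add [pwu] -> 6 lines: oql fka ywy pwu frb fdd
Hunk 2: at line 1 remove [ywy,pwu] add [ckyv,mpp] -> 6 lines: oql fka ckyv mpp frb fdd
Hunk 3: at line 1 remove [ckyv] add [xave] -> 6 lines: oql fka xave mpp frb fdd
Final line 6: fdd

Answer: fdd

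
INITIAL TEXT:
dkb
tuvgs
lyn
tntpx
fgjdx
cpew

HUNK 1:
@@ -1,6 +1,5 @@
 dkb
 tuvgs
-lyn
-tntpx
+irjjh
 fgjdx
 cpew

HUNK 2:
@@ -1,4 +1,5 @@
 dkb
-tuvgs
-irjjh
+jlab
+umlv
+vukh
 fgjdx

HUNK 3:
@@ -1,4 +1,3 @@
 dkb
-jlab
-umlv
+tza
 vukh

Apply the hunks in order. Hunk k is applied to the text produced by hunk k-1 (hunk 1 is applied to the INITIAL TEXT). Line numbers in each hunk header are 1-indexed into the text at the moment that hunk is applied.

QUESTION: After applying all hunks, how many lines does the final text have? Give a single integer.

Answer: 5

Derivation:
Hunk 1: at line 1 remove [lyn,tntpx] add [irjjh] -> 5 lines: dkb tuvgs irjjh fgjdx cpew
Hunk 2: at line 1 remove [tuvgs,irjjh] add [jlab,umlv,vukh] -> 6 lines: dkb jlab umlv vukh fgjdx cpew
Hunk 3: at line 1 remove [jlab,umlv] add [tza] -> 5 lines: dkb tza vukh fgjdx cpew
Final line count: 5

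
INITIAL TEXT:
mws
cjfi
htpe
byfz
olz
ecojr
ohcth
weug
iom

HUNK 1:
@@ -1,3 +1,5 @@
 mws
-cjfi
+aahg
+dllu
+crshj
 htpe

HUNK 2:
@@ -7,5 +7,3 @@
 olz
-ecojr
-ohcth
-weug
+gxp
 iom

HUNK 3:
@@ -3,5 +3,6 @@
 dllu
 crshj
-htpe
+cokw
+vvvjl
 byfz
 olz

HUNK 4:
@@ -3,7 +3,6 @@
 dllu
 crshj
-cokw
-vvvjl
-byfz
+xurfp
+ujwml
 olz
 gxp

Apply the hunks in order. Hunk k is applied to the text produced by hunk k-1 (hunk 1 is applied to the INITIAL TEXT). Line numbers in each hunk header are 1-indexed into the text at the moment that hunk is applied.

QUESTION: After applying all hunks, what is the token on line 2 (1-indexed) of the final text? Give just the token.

Hunk 1: at line 1 remove [cjfi] add [aahg,dllu,crshj] -> 11 lines: mws aahg dllu crshj htpe byfz olz ecojr ohcth weug iom
Hunk 2: at line 7 remove [ecojr,ohcth,weug] add [gxp] -> 9 lines: mws aahg dllu crshj htpe byfz olz gxp iom
Hunk 3: at line 3 remove [htpe] add [cokw,vvvjl] -> 10 lines: mws aahg dllu crshj cokw vvvjl byfz olz gxp iom
Hunk 4: at line 3 remove [cokw,vvvjl,byfz] add [xurfp,ujwml] -> 9 lines: mws aahg dllu crshj xurfp ujwml olz gxp iom
Final line 2: aahg

Answer: aahg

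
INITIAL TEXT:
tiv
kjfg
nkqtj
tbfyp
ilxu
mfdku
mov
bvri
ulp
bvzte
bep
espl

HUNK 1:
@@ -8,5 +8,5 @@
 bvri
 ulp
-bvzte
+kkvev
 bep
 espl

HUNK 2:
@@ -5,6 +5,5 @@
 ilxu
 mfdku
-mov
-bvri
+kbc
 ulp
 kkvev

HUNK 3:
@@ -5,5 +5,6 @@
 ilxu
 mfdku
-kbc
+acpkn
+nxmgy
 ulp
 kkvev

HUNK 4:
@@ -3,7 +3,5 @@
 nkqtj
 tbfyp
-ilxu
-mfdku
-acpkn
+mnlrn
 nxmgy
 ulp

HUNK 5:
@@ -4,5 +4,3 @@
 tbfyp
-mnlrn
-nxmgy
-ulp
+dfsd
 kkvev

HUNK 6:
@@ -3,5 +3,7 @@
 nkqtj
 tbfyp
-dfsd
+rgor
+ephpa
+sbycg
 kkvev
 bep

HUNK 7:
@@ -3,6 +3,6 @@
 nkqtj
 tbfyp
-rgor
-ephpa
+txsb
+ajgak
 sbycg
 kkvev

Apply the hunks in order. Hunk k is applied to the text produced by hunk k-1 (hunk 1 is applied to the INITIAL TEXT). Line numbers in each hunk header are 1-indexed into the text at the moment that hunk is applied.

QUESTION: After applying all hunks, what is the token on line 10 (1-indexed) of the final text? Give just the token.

Answer: espl

Derivation:
Hunk 1: at line 8 remove [bvzte] add [kkvev] -> 12 lines: tiv kjfg nkqtj tbfyp ilxu mfdku mov bvri ulp kkvev bep espl
Hunk 2: at line 5 remove [mov,bvri] add [kbc] -> 11 lines: tiv kjfg nkqtj tbfyp ilxu mfdku kbc ulp kkvev bep espl
Hunk 3: at line 5 remove [kbc] add [acpkn,nxmgy] -> 12 lines: tiv kjfg nkqtj tbfyp ilxu mfdku acpkn nxmgy ulp kkvev bep espl
Hunk 4: at line 3 remove [ilxu,mfdku,acpkn] add [mnlrn] -> 10 lines: tiv kjfg nkqtj tbfyp mnlrn nxmgy ulp kkvev bep espl
Hunk 5: at line 4 remove [mnlrn,nxmgy,ulp] add [dfsd] -> 8 lines: tiv kjfg nkqtj tbfyp dfsd kkvev bep espl
Hunk 6: at line 3 remove [dfsd] add [rgor,ephpa,sbycg] -> 10 lines: tiv kjfg nkqtj tbfyp rgor ephpa sbycg kkvev bep espl
Hunk 7: at line 3 remove [rgor,ephpa] add [txsb,ajgak] -> 10 lines: tiv kjfg nkqtj tbfyp txsb ajgak sbycg kkvev bep espl
Final line 10: espl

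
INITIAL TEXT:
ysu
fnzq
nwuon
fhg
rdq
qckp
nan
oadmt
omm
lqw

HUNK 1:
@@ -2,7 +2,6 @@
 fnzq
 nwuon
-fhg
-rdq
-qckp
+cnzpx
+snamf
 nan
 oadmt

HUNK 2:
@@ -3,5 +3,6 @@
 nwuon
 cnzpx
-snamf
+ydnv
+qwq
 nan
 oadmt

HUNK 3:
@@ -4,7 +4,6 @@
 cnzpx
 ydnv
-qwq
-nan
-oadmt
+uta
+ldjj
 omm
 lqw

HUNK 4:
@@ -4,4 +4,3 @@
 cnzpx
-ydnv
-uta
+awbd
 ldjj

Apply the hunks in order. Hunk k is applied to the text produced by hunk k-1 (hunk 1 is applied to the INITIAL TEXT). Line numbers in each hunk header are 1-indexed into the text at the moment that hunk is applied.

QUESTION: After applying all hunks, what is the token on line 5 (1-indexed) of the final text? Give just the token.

Hunk 1: at line 2 remove [fhg,rdq,qckp] add [cnzpx,snamf] -> 9 lines: ysu fnzq nwuon cnzpx snamf nan oadmt omm lqw
Hunk 2: at line 3 remove [snamf] add [ydnv,qwq] -> 10 lines: ysu fnzq nwuon cnzpx ydnv qwq nan oadmt omm lqw
Hunk 3: at line 4 remove [qwq,nan,oadmt] add [uta,ldjj] -> 9 lines: ysu fnzq nwuon cnzpx ydnv uta ldjj omm lqw
Hunk 4: at line 4 remove [ydnv,uta] add [awbd] -> 8 lines: ysu fnzq nwuon cnzpx awbd ldjj omm lqw
Final line 5: awbd

Answer: awbd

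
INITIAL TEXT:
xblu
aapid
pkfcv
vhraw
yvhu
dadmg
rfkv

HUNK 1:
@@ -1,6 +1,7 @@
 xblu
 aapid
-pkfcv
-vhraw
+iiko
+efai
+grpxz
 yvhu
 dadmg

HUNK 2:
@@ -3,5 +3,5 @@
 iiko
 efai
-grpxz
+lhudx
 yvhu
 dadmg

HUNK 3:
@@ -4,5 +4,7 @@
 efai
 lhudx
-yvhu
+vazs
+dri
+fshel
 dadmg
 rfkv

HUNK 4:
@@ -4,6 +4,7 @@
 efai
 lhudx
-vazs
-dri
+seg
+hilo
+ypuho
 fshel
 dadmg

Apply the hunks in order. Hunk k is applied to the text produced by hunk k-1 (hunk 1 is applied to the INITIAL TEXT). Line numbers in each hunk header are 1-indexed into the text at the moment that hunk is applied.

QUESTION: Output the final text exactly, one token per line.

Hunk 1: at line 1 remove [pkfcv,vhraw] add [iiko,efai,grpxz] -> 8 lines: xblu aapid iiko efai grpxz yvhu dadmg rfkv
Hunk 2: at line 3 remove [grpxz] add [lhudx] -> 8 lines: xblu aapid iiko efai lhudx yvhu dadmg rfkv
Hunk 3: at line 4 remove [yvhu] add [vazs,dri,fshel] -> 10 lines: xblu aapid iiko efai lhudx vazs dri fshel dadmg rfkv
Hunk 4: at line 4 remove [vazs,dri] add [seg,hilo,ypuho] -> 11 lines: xblu aapid iiko efai lhudx seg hilo ypuho fshel dadmg rfkv

Answer: xblu
aapid
iiko
efai
lhudx
seg
hilo
ypuho
fshel
dadmg
rfkv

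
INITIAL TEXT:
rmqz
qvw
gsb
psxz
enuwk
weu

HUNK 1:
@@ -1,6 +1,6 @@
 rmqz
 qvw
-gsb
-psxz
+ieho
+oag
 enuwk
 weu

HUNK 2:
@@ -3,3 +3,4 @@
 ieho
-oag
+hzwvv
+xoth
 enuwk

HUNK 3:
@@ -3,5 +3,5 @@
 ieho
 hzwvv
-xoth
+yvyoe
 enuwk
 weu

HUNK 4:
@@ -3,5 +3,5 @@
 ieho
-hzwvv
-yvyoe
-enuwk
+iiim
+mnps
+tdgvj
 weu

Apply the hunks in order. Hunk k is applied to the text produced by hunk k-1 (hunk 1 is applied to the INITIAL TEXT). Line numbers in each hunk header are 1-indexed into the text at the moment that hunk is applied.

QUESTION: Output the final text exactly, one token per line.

Answer: rmqz
qvw
ieho
iiim
mnps
tdgvj
weu

Derivation:
Hunk 1: at line 1 remove [gsb,psxz] add [ieho,oag] -> 6 lines: rmqz qvw ieho oag enuwk weu
Hunk 2: at line 3 remove [oag] add [hzwvv,xoth] -> 7 lines: rmqz qvw ieho hzwvv xoth enuwk weu
Hunk 3: at line 3 remove [xoth] add [yvyoe] -> 7 lines: rmqz qvw ieho hzwvv yvyoe enuwk weu
Hunk 4: at line 3 remove [hzwvv,yvyoe,enuwk] add [iiim,mnps,tdgvj] -> 7 lines: rmqz qvw ieho iiim mnps tdgvj weu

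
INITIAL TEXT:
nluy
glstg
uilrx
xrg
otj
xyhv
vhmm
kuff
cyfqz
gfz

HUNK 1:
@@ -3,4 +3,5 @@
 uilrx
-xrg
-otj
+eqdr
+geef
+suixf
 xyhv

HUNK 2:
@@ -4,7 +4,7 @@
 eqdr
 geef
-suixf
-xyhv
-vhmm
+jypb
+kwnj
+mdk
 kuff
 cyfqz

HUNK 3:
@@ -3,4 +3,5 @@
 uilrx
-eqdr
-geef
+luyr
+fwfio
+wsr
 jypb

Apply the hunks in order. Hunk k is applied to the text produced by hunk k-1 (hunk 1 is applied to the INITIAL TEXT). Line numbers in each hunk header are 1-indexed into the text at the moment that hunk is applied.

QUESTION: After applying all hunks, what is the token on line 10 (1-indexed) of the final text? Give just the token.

Answer: kuff

Derivation:
Hunk 1: at line 3 remove [xrg,otj] add [eqdr,geef,suixf] -> 11 lines: nluy glstg uilrx eqdr geef suixf xyhv vhmm kuff cyfqz gfz
Hunk 2: at line 4 remove [suixf,xyhv,vhmm] add [jypb,kwnj,mdk] -> 11 lines: nluy glstg uilrx eqdr geef jypb kwnj mdk kuff cyfqz gfz
Hunk 3: at line 3 remove [eqdr,geef] add [luyr,fwfio,wsr] -> 12 lines: nluy glstg uilrx luyr fwfio wsr jypb kwnj mdk kuff cyfqz gfz
Final line 10: kuff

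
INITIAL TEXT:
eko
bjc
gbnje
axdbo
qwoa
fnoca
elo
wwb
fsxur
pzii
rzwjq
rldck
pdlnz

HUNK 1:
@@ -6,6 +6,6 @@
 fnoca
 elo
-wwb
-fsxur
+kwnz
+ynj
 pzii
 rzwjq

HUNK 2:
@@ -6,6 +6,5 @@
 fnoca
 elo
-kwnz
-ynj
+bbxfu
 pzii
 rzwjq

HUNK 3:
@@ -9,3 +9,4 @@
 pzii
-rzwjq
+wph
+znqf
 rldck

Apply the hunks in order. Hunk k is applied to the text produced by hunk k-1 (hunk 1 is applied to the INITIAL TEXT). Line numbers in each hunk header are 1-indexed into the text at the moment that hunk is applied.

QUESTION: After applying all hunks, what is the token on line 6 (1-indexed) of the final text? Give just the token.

Answer: fnoca

Derivation:
Hunk 1: at line 6 remove [wwb,fsxur] add [kwnz,ynj] -> 13 lines: eko bjc gbnje axdbo qwoa fnoca elo kwnz ynj pzii rzwjq rldck pdlnz
Hunk 2: at line 6 remove [kwnz,ynj] add [bbxfu] -> 12 lines: eko bjc gbnje axdbo qwoa fnoca elo bbxfu pzii rzwjq rldck pdlnz
Hunk 3: at line 9 remove [rzwjq] add [wph,znqf] -> 13 lines: eko bjc gbnje axdbo qwoa fnoca elo bbxfu pzii wph znqf rldck pdlnz
Final line 6: fnoca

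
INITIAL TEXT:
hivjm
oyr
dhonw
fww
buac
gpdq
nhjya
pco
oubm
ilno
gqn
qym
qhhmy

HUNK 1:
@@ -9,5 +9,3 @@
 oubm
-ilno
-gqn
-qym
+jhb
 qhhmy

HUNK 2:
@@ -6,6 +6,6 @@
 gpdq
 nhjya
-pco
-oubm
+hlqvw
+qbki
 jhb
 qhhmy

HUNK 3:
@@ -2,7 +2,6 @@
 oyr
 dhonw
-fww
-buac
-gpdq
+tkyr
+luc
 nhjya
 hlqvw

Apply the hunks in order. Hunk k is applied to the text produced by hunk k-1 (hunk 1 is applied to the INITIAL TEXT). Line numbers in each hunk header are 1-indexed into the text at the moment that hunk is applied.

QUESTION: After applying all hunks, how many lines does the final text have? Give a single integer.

Hunk 1: at line 9 remove [ilno,gqn,qym] add [jhb] -> 11 lines: hivjm oyr dhonw fww buac gpdq nhjya pco oubm jhb qhhmy
Hunk 2: at line 6 remove [pco,oubm] add [hlqvw,qbki] -> 11 lines: hivjm oyr dhonw fww buac gpdq nhjya hlqvw qbki jhb qhhmy
Hunk 3: at line 2 remove [fww,buac,gpdq] add [tkyr,luc] -> 10 lines: hivjm oyr dhonw tkyr luc nhjya hlqvw qbki jhb qhhmy
Final line count: 10

Answer: 10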